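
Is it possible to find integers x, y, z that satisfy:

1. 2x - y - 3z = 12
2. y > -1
Yes

Take x = 0, y = 0, z = -4. Substituting into each constraint:
  (1) 2(0) + 0 - 3(-4) = 12 ✓
  (2) 0 > -1 ✓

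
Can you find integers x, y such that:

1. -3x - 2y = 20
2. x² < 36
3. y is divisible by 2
Yes

Take x = 4, y = -16. Substituting into each constraint:
  (1) -3(4) - 2(-16) = 20 ✓
  (2) x² = (4)² = 16, and 16 < 36 ✓
  (3) -16 = 2 × -8, remainder 0 ✓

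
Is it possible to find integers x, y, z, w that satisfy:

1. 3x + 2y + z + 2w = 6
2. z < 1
Yes

Take x = 0, y = 3, z = 0, w = 0. Substituting into each constraint:
  (1) 3(0) + 2(3) + 0 + 2(0) = 6 ✓
  (2) 0 < 1 ✓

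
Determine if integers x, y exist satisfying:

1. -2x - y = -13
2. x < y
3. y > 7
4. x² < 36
Yes

Take x = 0, y = 13. Substituting into each constraint:
  (1) -2(0) + (-13) = -13 ✓
  (2) 0 < 13 ✓
  (3) 13 > 7 ✓
  (4) x² = (0)² = 0, and 0 < 36 ✓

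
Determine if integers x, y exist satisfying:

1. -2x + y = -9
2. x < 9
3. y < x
Yes

Take x = 8, y = 7. Substituting into each constraint:
  (1) -2(8) + 7 = -9 ✓
  (2) 8 < 9 ✓
  (3) 7 < 8 ✓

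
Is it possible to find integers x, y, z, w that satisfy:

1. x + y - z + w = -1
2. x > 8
Yes

Take x = 9, y = 0, z = 0, w = -10. Substituting into each constraint:
  (1) 9 + 0 + 0 + (-10) = -1 ✓
  (2) 9 > 8 ✓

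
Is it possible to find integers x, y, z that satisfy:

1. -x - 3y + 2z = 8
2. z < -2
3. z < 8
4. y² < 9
Yes

Take x = -14, y = 0, z = -3. Substituting into each constraint:
  (1) 14 - 3(0) + 2(-3) = 8 ✓
  (2) -3 < -2 ✓
  (3) -3 < 8 ✓
  (4) y² = (0)² = 0, and 0 < 9 ✓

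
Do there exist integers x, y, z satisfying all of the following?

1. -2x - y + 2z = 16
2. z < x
Yes

Take x = 1, y = -18, z = 0. Substituting into each constraint:
  (1) -2(1) + 18 + 2(0) = 16 ✓
  (2) 0 < 1 ✓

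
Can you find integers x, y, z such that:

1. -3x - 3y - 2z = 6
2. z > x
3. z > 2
Yes

Take x = 0, y = -4, z = 3. Substituting into each constraint:
  (1) -3(0) - 3(-4) - 2(3) = 6 ✓
  (2) 3 > 0 ✓
  (3) 3 > 2 ✓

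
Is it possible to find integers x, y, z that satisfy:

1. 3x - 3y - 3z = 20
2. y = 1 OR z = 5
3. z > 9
No

Even the single constraint (3x - 3y - 3z = 20) is infeasible over the integers.

  - 3x - 3y - 3z = 20: every term on the left is divisible by 3, so the LHS ≡ 0 (mod 3), but the RHS 20 is not — no integer solution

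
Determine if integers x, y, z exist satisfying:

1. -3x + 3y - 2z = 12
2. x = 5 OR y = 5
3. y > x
Yes

Take x = 3, y = 5, z = -3. Substituting into each constraint:
  (1) -3(3) + 3(5) - 2(-3) = 12 ✓
  (2) y = 5, target 5 ✓ (second branch holds)
  (3) 5 > 3 ✓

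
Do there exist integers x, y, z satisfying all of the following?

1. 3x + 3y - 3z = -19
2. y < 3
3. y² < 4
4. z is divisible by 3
No

Even the single constraint (3x + 3y - 3z = -19) is infeasible over the integers.

  - 3x + 3y - 3z = -19: every term on the left is divisible by 3, so the LHS ≡ 0 (mod 3), but the RHS -19 is not — no integer solution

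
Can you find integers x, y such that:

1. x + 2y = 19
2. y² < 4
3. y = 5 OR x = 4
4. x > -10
No

A contradictory subset is {x + 2y = 19, y² < 4, y = 5 OR x = 4}. No integer assignment can satisfy these jointly:

  - x + 2y = 19: is a linear equation tying the variables together
  - y² < 4: restricts y to |y| ≤ 1
  - y = 5 OR x = 4: forces a choice: either y = 5 or x = 4

Split on the disjunction (y = 5 OR x = 4):
  • If y = 5: this contradicts y² < 4, which requires |y| ≤ 1.
  • If x = 4: with x = 4, every remaining term of the linear equation is divisible by 2, so the left side is ≡ 0 (mod 2); but the right side 15 ≡ 1 (mod 2). No integers can satisfy it.
Both branches are infeasible, so the system has no integer solution.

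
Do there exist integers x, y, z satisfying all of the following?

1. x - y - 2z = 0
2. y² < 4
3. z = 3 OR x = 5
Yes

Take x = 6, y = 0, z = 3. Substituting into each constraint:
  (1) 6 + 0 - 2(3) = 0 ✓
  (2) y² = (0)² = 0, and 0 < 4 ✓
  (3) z = 3, target 3 ✓ (first branch holds)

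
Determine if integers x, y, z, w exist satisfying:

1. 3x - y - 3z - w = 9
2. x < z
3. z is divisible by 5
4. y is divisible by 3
Yes

Take x = -1, y = 0, z = 0, w = -12. Substituting into each constraint:
  (1) 3(-1) + 0 - 3(0) + 12 = 9 ✓
  (2) -1 < 0 ✓
  (3) 0 = 5 × 0, remainder 0 ✓
  (4) 0 = 3 × 0, remainder 0 ✓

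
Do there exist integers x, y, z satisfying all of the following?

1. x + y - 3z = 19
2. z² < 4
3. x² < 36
Yes

Take x = 0, y = 19, z = 0. Substituting into each constraint:
  (1) 0 + 19 - 3(0) = 19 ✓
  (2) z² = (0)² = 0, and 0 < 4 ✓
  (3) x² = (0)² = 0, and 0 < 36 ✓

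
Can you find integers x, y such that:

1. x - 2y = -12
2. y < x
Yes

Take x = 14, y = 13. Substituting into each constraint:
  (1) 14 - 2(13) = -12 ✓
  (2) 13 < 14 ✓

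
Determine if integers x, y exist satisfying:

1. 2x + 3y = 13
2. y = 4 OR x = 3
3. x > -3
No

A contradictory subset is {2x + 3y = 13, y = 4 OR x = 3}. No integer assignment can satisfy these jointly:

  - 2x + 3y = 13: is a linear equation tying the variables together
  - y = 4 OR x = 3: forces a choice: either y = 4 or x = 3

Split on the disjunction (y = 4 OR x = 3):
  • If y = 4: with y = 4, every remaining term of the linear equation is divisible by 2, so the left side is ≡ 0 (mod 2); but the right side 1 ≡ 1 (mod 2). No integers can satisfy it.
  • If x = 3: with x = 3, every remaining term of the linear equation is divisible by 3, so the left side is ≡ 0 (mod 3); but the right side 7 ≡ 1 (mod 3). No integers can satisfy it.
Both branches are infeasible, so the system has no integer solution.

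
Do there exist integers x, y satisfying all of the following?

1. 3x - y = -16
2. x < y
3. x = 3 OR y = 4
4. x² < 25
Yes

Take x = 3, y = 25. Substituting into each constraint:
  (1) 3(3) + (-25) = -16 ✓
  (2) 3 < 25 ✓
  (3) x = 3, target 3 ✓ (first branch holds)
  (4) x² = (3)² = 9, and 9 < 25 ✓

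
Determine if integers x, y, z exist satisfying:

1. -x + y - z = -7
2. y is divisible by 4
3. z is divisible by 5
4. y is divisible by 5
Yes

Take x = 7, y = 0, z = 0. Substituting into each constraint:
  (1) (-7) + 0 + 0 = -7 ✓
  (2) 0 = 4 × 0, remainder 0 ✓
  (3) 0 = 5 × 0, remainder 0 ✓
  (4) 0 = 5 × 0, remainder 0 ✓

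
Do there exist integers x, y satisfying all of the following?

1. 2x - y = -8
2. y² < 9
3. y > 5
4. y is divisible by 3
No

A contradictory subset is {y² < 9, y > 5}. No integer assignment can satisfy these jointly:

  - y² < 9: restricts y to |y| ≤ 2
  - y > 5: bounds one variable relative to a constant

Direct contradiction: the bounds on y require y ≥ 6 and y ≤ 2 simultaneously, which is empty.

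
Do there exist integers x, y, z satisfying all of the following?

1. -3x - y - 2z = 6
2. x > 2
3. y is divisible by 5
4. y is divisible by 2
Yes

Take x = 4, y = 0, z = -9. Substituting into each constraint:
  (1) -3(4) + 0 - 2(-9) = 6 ✓
  (2) 4 > 2 ✓
  (3) 0 = 5 × 0, remainder 0 ✓
  (4) 0 = 2 × 0, remainder 0 ✓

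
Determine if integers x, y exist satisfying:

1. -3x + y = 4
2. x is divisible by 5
Yes

Take x = 0, y = 4. Substituting into each constraint:
  (1) -3(0) + 4 = 4 ✓
  (2) 0 = 5 × 0, remainder 0 ✓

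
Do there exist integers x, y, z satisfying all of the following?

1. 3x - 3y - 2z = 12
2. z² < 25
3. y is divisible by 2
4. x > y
Yes

Take x = 2, y = 0, z = -3. Substituting into each constraint:
  (1) 3(2) - 3(0) - 2(-3) = 12 ✓
  (2) z² = (-3)² = 9, and 9 < 25 ✓
  (3) 0 = 2 × 0, remainder 0 ✓
  (4) 2 > 0 ✓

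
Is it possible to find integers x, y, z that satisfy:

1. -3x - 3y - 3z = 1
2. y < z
No

Even the single constraint (-3x - 3y - 3z = 1) is infeasible over the integers.

  - -3x - 3y - 3z = 1: every term on the left is divisible by 3, so the LHS ≡ 0 (mod 3), but the RHS 1 is not — no integer solution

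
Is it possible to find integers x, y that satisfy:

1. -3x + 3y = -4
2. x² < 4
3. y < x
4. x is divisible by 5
No

Even the single constraint (-3x + 3y = -4) is infeasible over the integers.

  - -3x + 3y = -4: every term on the left is divisible by 3, so the LHS ≡ 0 (mod 3), but the RHS -4 is not — no integer solution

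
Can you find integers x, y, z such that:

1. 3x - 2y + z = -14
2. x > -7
Yes

Take x = 0, y = 0, z = -14. Substituting into each constraint:
  (1) 3(0) - 2(0) + (-14) = -14 ✓
  (2) 0 > -7 ✓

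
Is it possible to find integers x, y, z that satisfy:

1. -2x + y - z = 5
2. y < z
Yes

Take x = -3, y = -1, z = 0. Substituting into each constraint:
  (1) -2(-3) + (-1) + 0 = 5 ✓
  (2) -1 < 0 ✓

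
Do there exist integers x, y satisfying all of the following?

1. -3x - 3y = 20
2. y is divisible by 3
No

Even the single constraint (-3x - 3y = 20) is infeasible over the integers.

  - -3x - 3y = 20: every term on the left is divisible by 3, so the LHS ≡ 0 (mod 3), but the RHS 20 is not — no integer solution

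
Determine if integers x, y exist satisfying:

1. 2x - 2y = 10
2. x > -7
Yes

Take x = 5, y = 0. Substituting into each constraint:
  (1) 2(5) - 2(0) = 10 ✓
  (2) 5 > -7 ✓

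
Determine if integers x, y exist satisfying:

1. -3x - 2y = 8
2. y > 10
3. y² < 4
No

A contradictory subset is {y > 10, y² < 4}. No integer assignment can satisfy these jointly:

  - y > 10: bounds one variable relative to a constant
  - y² < 4: restricts y to |y| ≤ 1

Direct contradiction: the bounds on y require y ≥ 11 and y ≤ 1 simultaneously, which is empty.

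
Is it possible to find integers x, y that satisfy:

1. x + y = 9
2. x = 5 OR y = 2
Yes

Take x = 5, y = 4. Substituting into each constraint:
  (1) 5 + 4 = 9 ✓
  (2) x = 5, target 5 ✓ (first branch holds)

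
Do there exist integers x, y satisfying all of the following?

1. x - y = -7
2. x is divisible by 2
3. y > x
Yes

Take x = 0, y = 7. Substituting into each constraint:
  (1) 0 + (-7) = -7 ✓
  (2) 0 = 2 × 0, remainder 0 ✓
  (3) 7 > 0 ✓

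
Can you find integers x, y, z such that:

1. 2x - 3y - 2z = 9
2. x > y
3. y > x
No

A contradictory subset is {x > y, y > x}. No integer assignment can satisfy these jointly:

  - x > y: bounds one variable relative to another variable
  - y > x: bounds one variable relative to another variable

Direct contradiction: x > y and y > x cannot both hold.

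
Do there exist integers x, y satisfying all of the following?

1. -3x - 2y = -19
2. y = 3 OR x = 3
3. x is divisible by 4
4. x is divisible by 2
No

A contradictory subset is {-3x - 2y = -19, y = 3 OR x = 3, x is divisible by 4}. No integer assignment can satisfy these jointly:

  - -3x - 2y = -19: is a linear equation tying the variables together
  - y = 3 OR x = 3: forces a choice: either y = 3 or x = 3
  - x is divisible by 4: restricts x to multiples of 4

Modular obstruction: writing x = 4x', every remaining term of the linear equation is divisible by 2, so the left side is ≡ 0 (mod 2); but the right side -19 ≡ 1 (mod 2). No integers can satisfy it.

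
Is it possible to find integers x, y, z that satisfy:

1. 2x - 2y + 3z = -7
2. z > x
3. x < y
Yes

Take x = 0, y = 5, z = 1. Substituting into each constraint:
  (1) 2(0) - 2(5) + 3(1) = -7 ✓
  (2) 1 > 0 ✓
  (3) 0 < 5 ✓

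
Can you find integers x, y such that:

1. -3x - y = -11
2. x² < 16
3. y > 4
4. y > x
Yes

Take x = 2, y = 5. Substituting into each constraint:
  (1) -3(2) + (-5) = -11 ✓
  (2) x² = (2)² = 4, and 4 < 16 ✓
  (3) 5 > 4 ✓
  (4) 5 > 2 ✓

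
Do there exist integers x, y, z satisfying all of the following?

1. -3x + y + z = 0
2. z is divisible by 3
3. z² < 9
Yes

Take x = 0, y = 0, z = 0. Substituting into each constraint:
  (1) -3(0) + 0 + 0 = 0 ✓
  (2) 0 = 3 × 0, remainder 0 ✓
  (3) z² = (0)² = 0, and 0 < 9 ✓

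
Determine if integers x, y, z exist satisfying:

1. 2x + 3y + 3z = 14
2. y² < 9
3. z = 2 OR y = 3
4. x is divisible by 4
Yes

Take x = 4, y = 0, z = 2. Substituting into each constraint:
  (1) 2(4) + 3(0) + 3(2) = 14 ✓
  (2) y² = (0)² = 0, and 0 < 9 ✓
  (3) z = 2, target 2 ✓ (first branch holds)
  (4) 4 = 4 × 1, remainder 0 ✓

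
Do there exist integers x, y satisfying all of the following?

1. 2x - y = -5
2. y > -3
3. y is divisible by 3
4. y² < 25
Yes

Take x = -1, y = 3. Substituting into each constraint:
  (1) 2(-1) + (-3) = -5 ✓
  (2) 3 > -3 ✓
  (3) 3 = 3 × 1, remainder 0 ✓
  (4) y² = (3)² = 9, and 9 < 25 ✓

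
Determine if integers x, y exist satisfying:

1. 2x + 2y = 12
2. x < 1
Yes

Take x = 0, y = 6. Substituting into each constraint:
  (1) 2(0) + 2(6) = 12 ✓
  (2) 0 < 1 ✓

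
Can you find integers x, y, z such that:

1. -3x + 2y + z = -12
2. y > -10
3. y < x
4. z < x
Yes

Take x = 0, y = -1, z = -10. Substituting into each constraint:
  (1) -3(0) + 2(-1) + (-10) = -12 ✓
  (2) -1 > -10 ✓
  (3) -1 < 0 ✓
  (4) -10 < 0 ✓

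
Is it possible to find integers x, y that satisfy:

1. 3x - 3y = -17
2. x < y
No

Even the single constraint (3x - 3y = -17) is infeasible over the integers.

  - 3x - 3y = -17: every term on the left is divisible by 3, so the LHS ≡ 0 (mod 3), but the RHS -17 is not — no integer solution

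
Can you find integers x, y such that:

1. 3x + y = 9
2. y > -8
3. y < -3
Yes

Take x = 5, y = -6. Substituting into each constraint:
  (1) 3(5) + (-6) = 9 ✓
  (2) -6 > -8 ✓
  (3) -6 < -3 ✓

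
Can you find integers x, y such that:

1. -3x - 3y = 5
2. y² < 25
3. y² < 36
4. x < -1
No

Even the single constraint (-3x - 3y = 5) is infeasible over the integers.

  - -3x - 3y = 5: every term on the left is divisible by 3, so the LHS ≡ 0 (mod 3), but the RHS 5 is not — no integer solution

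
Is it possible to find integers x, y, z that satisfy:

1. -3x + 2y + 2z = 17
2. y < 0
Yes

Take x = 1, y = -1, z = 11. Substituting into each constraint:
  (1) -3(1) + 2(-1) + 2(11) = 17 ✓
  (2) -1 < 0 ✓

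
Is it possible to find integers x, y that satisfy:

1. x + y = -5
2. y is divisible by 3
Yes

Take x = -5, y = 0. Substituting into each constraint:
  (1) (-5) + 0 = -5 ✓
  (2) 0 = 3 × 0, remainder 0 ✓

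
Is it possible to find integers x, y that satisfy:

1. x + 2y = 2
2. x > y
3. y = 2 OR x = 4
Yes

Take x = 4, y = -1. Substituting into each constraint:
  (1) 4 + 2(-1) = 2 ✓
  (2) 4 > -1 ✓
  (3) x = 4, target 4 ✓ (second branch holds)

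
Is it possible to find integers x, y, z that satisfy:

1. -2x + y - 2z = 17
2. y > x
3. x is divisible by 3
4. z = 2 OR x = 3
Yes

Take x = 3, y = 5, z = -9. Substituting into each constraint:
  (1) -2(3) + 5 - 2(-9) = 17 ✓
  (2) 5 > 3 ✓
  (3) 3 = 3 × 1, remainder 0 ✓
  (4) x = 3, target 3 ✓ (second branch holds)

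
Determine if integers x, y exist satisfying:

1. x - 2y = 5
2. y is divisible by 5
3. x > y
Yes

Take x = 5, y = 0. Substituting into each constraint:
  (1) 5 - 2(0) = 5 ✓
  (2) 0 = 5 × 0, remainder 0 ✓
  (3) 5 > 0 ✓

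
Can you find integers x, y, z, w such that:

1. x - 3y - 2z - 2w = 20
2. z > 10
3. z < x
Yes

Take x = 12, y = 0, z = 11, w = -15. Substituting into each constraint:
  (1) 12 - 3(0) - 2(11) - 2(-15) = 20 ✓
  (2) 11 > 10 ✓
  (3) 11 < 12 ✓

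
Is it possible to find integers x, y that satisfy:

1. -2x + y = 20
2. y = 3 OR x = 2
Yes

Take x = 2, y = 24. Substituting into each constraint:
  (1) -2(2) + 24 = 20 ✓
  (2) x = 2, target 2 ✓ (second branch holds)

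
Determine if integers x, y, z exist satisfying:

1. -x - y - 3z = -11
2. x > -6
Yes

Take x = 0, y = 11, z = 0. Substituting into each constraint:
  (1) 0 + (-11) - 3(0) = -11 ✓
  (2) 0 > -6 ✓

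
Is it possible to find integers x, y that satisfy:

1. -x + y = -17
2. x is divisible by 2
Yes

Take x = 0, y = -17. Substituting into each constraint:
  (1) 0 + (-17) = -17 ✓
  (2) 0 = 2 × 0, remainder 0 ✓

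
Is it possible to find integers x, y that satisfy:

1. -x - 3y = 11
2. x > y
Yes

Take x = -2, y = -3. Substituting into each constraint:
  (1) 2 - 3(-3) = 11 ✓
  (2) -2 > -3 ✓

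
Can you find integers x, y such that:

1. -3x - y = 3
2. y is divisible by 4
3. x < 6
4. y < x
Yes

Take x = 3, y = -12. Substituting into each constraint:
  (1) -3(3) + 12 = 3 ✓
  (2) -12 = 4 × -3, remainder 0 ✓
  (3) 3 < 6 ✓
  (4) -12 < 3 ✓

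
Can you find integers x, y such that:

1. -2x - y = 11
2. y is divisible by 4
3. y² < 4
No

A contradictory subset is {-2x - y = 11, y is divisible by 4}. No integer assignment can satisfy these jointly:

  - -2x - y = 11: is a linear equation tying the variables together
  - y is divisible by 4: restricts y to multiples of 4

Modular obstruction: writing y = 4y', every remaining term of the linear equation is divisible by 2, so the left side is ≡ 0 (mod 2); but the right side 11 ≡ 1 (mod 2). No integers can satisfy it.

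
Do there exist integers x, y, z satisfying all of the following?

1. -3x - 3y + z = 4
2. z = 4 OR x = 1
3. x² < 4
Yes

Take x = 1, y = -3, z = -2. Substituting into each constraint:
  (1) -3(1) - 3(-3) + (-2) = 4 ✓
  (2) x = 1, target 1 ✓ (second branch holds)
  (3) x² = (1)² = 1, and 1 < 4 ✓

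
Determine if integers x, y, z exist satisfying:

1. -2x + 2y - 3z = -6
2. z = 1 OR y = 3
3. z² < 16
Yes

Take x = 3, y = 3, z = 2. Substituting into each constraint:
  (1) -2(3) + 2(3) - 3(2) = -6 ✓
  (2) y = 3, target 3 ✓ (second branch holds)
  (3) z² = (2)² = 4, and 4 < 16 ✓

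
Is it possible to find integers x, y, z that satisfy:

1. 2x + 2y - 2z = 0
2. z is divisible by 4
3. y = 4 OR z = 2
Yes

Take x = -4, y = 4, z = 0. Substituting into each constraint:
  (1) 2(-4) + 2(4) - 2(0) = 0 ✓
  (2) 0 = 4 × 0, remainder 0 ✓
  (3) y = 4, target 4 ✓ (first branch holds)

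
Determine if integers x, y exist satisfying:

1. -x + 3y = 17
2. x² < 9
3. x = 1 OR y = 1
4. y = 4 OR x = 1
Yes

Take x = 1, y = 6. Substituting into each constraint:
  (1) (-1) + 3(6) = 17 ✓
  (2) x² = (1)² = 1, and 1 < 9 ✓
  (3) x = 1, target 1 ✓ (first branch holds)
  (4) x = 1, target 1 ✓ (second branch holds)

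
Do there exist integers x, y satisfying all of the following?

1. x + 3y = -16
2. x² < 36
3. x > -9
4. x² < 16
Yes

Take x = -1, y = -5. Substituting into each constraint:
  (1) (-1) + 3(-5) = -16 ✓
  (2) x² = (-1)² = 1, and 1 < 36 ✓
  (3) -1 > -9 ✓
  (4) x² = (-1)² = 1, and 1 < 16 ✓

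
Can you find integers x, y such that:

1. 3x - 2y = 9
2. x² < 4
Yes

Take x = 1, y = -3. Substituting into each constraint:
  (1) 3(1) - 2(-3) = 9 ✓
  (2) x² = (1)² = 1, and 1 < 4 ✓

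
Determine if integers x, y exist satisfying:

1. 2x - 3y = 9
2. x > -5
Yes

Take x = 0, y = -3. Substituting into each constraint:
  (1) 2(0) - 3(-3) = 9 ✓
  (2) 0 > -5 ✓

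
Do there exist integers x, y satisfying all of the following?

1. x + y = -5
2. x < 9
Yes

Take x = 0, y = -5. Substituting into each constraint:
  (1) 0 + (-5) = -5 ✓
  (2) 0 < 9 ✓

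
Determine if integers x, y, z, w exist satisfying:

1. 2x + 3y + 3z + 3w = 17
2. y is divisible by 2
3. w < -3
Yes

Take x = 1, y = 0, z = 9, w = -4. Substituting into each constraint:
  (1) 2(1) + 3(0) + 3(9) + 3(-4) = 17 ✓
  (2) 0 = 2 × 0, remainder 0 ✓
  (3) -4 < -3 ✓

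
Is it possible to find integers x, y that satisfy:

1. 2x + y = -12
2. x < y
Yes

Take x = -5, y = -2. Substituting into each constraint:
  (1) 2(-5) + (-2) = -12 ✓
  (2) -5 < -2 ✓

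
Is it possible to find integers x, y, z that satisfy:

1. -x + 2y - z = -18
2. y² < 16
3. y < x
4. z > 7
Yes

Take x = 0, y = -1, z = 16. Substituting into each constraint:
  (1) 0 + 2(-1) + (-16) = -18 ✓
  (2) y² = (-1)² = 1, and 1 < 16 ✓
  (3) -1 < 0 ✓
  (4) 16 > 7 ✓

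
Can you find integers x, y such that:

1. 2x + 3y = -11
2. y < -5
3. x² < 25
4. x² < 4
No

A contradictory subset is {2x + 3y = -11, y < -5, x² < 4}. No integer assignment can satisfy these jointly:

  - 2x + 3y = -11: is a linear equation tying the variables together
  - y < -5: bounds one variable relative to a constant
  - x² < 4: restricts x to |x| ≤ 1

Range argument: with x ∈ [-1, 1], y ∈ [−∞, -6], the left side of the equation is at most -16, but the right side is -11 > -16. No integer solution exists.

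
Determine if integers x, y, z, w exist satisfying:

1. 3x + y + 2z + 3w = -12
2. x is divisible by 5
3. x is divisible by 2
Yes

Take x = 0, y = 0, z = 0, w = -4. Substituting into each constraint:
  (1) 3(0) + 0 + 2(0) + 3(-4) = -12 ✓
  (2) 0 = 5 × 0, remainder 0 ✓
  (3) 0 = 2 × 0, remainder 0 ✓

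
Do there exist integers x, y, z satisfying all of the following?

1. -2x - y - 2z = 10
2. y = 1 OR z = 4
Yes

Take x = -9, y = 0, z = 4. Substituting into each constraint:
  (1) -2(-9) + 0 - 2(4) = 10 ✓
  (2) z = 4, target 4 ✓ (second branch holds)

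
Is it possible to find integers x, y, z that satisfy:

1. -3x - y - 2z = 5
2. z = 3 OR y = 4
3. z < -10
Yes

Take x = 5, y = 4, z = -12. Substituting into each constraint:
  (1) -3(5) + (-4) - 2(-12) = 5 ✓
  (2) y = 4, target 4 ✓ (second branch holds)
  (3) -12 < -10 ✓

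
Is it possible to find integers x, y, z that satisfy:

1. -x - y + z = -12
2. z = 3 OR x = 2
Yes

Take x = 15, y = 0, z = 3. Substituting into each constraint:
  (1) (-15) + 0 + 3 = -12 ✓
  (2) z = 3, target 3 ✓ (first branch holds)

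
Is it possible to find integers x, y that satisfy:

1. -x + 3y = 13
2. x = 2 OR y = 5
Yes

Take x = 2, y = 5. Substituting into each constraint:
  (1) (-2) + 3(5) = 13 ✓
  (2) x = 2, target 2 ✓ (first branch holds)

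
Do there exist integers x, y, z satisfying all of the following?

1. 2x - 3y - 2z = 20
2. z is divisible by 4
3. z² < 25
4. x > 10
Yes

Take x = 13, y = 2, z = 0. Substituting into each constraint:
  (1) 2(13) - 3(2) - 2(0) = 20 ✓
  (2) 0 = 4 × 0, remainder 0 ✓
  (3) z² = (0)² = 0, and 0 < 25 ✓
  (4) 13 > 10 ✓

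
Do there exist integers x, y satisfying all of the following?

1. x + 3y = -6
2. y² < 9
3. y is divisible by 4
Yes

Take x = -6, y = 0. Substituting into each constraint:
  (1) (-6) + 3(0) = -6 ✓
  (2) y² = (0)² = 0, and 0 < 9 ✓
  (3) 0 = 4 × 0, remainder 0 ✓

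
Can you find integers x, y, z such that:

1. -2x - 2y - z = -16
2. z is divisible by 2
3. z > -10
Yes

Take x = 0, y = 8, z = 0. Substituting into each constraint:
  (1) -2(0) - 2(8) + 0 = -16 ✓
  (2) 0 = 2 × 0, remainder 0 ✓
  (3) 0 > -10 ✓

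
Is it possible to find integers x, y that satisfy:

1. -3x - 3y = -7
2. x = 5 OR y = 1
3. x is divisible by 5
No

Even the single constraint (-3x - 3y = -7) is infeasible over the integers.

  - -3x - 3y = -7: every term on the left is divisible by 3, so the LHS ≡ 0 (mod 3), but the RHS -7 is not — no integer solution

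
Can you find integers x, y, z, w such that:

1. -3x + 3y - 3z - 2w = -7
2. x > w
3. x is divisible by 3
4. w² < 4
Yes

Take x = 0, y = 0, z = 3, w = -1. Substituting into each constraint:
  (1) -3(0) + 3(0) - 3(3) - 2(-1) = -7 ✓
  (2) 0 > -1 ✓
  (3) 0 = 3 × 0, remainder 0 ✓
  (4) w² = (-1)² = 1, and 1 < 4 ✓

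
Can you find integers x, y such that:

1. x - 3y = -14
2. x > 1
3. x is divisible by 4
Yes

Take x = 4, y = 6. Substituting into each constraint:
  (1) 4 - 3(6) = -14 ✓
  (2) 4 > 1 ✓
  (3) 4 = 4 × 1, remainder 0 ✓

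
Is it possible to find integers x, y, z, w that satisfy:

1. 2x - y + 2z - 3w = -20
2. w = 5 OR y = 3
Yes

Take x = 0, y = -1, z = -3, w = 5. Substituting into each constraint:
  (1) 2(0) + 1 + 2(-3) - 3(5) = -20 ✓
  (2) w = 5, target 5 ✓ (first branch holds)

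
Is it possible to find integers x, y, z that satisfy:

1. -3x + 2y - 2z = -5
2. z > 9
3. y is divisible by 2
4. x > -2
Yes

Take x = -1, y = 6, z = 10. Substituting into each constraint:
  (1) -3(-1) + 2(6) - 2(10) = -5 ✓
  (2) 10 > 9 ✓
  (3) 6 = 2 × 3, remainder 0 ✓
  (4) -1 > -2 ✓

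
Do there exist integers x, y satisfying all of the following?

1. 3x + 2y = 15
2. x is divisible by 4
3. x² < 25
No

A contradictory subset is {3x + 2y = 15, x is divisible by 4}. No integer assignment can satisfy these jointly:

  - 3x + 2y = 15: is a linear equation tying the variables together
  - x is divisible by 4: restricts x to multiples of 4

Modular obstruction: writing x = 4x', every remaining term of the linear equation is divisible by 2, so the left side is ≡ 0 (mod 2); but the right side 15 ≡ 1 (mod 2). No integers can satisfy it.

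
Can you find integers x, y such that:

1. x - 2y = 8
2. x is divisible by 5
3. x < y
Yes

Take x = -10, y = -9. Substituting into each constraint:
  (1) (-10) - 2(-9) = 8 ✓
  (2) -10 = 5 × -2, remainder 0 ✓
  (3) -10 < -9 ✓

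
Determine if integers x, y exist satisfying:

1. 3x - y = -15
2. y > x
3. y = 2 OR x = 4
Yes

Take x = 4, y = 27. Substituting into each constraint:
  (1) 3(4) + (-27) = -15 ✓
  (2) 27 > 4 ✓
  (3) x = 4, target 4 ✓ (second branch holds)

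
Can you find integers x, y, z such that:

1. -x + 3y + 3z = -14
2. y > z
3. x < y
Yes

Take x = -1, y = 0, z = -5. Substituting into each constraint:
  (1) 1 + 3(0) + 3(-5) = -14 ✓
  (2) 0 > -5 ✓
  (3) -1 < 0 ✓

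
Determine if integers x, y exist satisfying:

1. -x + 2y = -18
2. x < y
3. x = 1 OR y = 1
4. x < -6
No

The full constraint system is jointly infeasible over the integers. Each constraint and what it forces:

  - -x + 2y = -18: is a linear equation tying the variables together
  - x < y: bounds one variable relative to another variable
  - x = 1 OR y = 1: forces a choice: either x = 1 or y = 1
  - x < -6: bounds one variable relative to a constant

Split on the disjunction (x = 1 OR y = 1):
  • If x = 1: this contradicts the bound x ≤ -7.
  • If y = 1: the equation forces x = 20, which contradicts the bound x ≤ -7.
Both branches are infeasible, so the system has no integer solution.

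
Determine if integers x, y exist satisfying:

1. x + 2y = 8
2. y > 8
Yes

Take x = -10, y = 9. Substituting into each constraint:
  (1) (-10) + 2(9) = 8 ✓
  (2) 9 > 8 ✓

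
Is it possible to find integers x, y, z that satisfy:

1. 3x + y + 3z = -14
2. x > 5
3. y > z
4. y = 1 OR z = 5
Yes

Take x = 6, y = 1, z = -11. Substituting into each constraint:
  (1) 3(6) + 1 + 3(-11) = -14 ✓
  (2) 6 > 5 ✓
  (3) 1 > -11 ✓
  (4) y = 1, target 1 ✓ (first branch holds)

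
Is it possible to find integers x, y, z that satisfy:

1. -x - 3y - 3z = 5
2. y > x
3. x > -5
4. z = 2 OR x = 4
Yes

Take x = 4, y = 5, z = -8. Substituting into each constraint:
  (1) (-4) - 3(5) - 3(-8) = 5 ✓
  (2) 5 > 4 ✓
  (3) 4 > -5 ✓
  (4) x = 4, target 4 ✓ (second branch holds)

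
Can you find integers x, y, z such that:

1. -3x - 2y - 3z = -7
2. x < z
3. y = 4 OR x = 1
Yes

Take x = 1, y = -1, z = 2. Substituting into each constraint:
  (1) -3(1) - 2(-1) - 3(2) = -7 ✓
  (2) 1 < 2 ✓
  (3) x = 1, target 1 ✓ (second branch holds)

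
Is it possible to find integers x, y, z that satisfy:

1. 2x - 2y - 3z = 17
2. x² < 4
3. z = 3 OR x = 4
Yes

Take x = 0, y = -13, z = 3. Substituting into each constraint:
  (1) 2(0) - 2(-13) - 3(3) = 17 ✓
  (2) x² = (0)² = 0, and 0 < 4 ✓
  (3) z = 3, target 3 ✓ (first branch holds)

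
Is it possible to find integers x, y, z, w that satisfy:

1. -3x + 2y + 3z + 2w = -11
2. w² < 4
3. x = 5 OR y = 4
Yes

Take x = 7, y = 4, z = 0, w = 1. Substituting into each constraint:
  (1) -3(7) + 2(4) + 3(0) + 2(1) = -11 ✓
  (2) w² = (1)² = 1, and 1 < 4 ✓
  (3) y = 4, target 4 ✓ (second branch holds)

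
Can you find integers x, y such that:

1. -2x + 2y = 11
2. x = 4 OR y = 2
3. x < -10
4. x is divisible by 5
No

Even the single constraint (-2x + 2y = 11) is infeasible over the integers.

  - -2x + 2y = 11: every term on the left is divisible by 2, so the LHS ≡ 0 (mod 2), but the RHS 11 is not — no integer solution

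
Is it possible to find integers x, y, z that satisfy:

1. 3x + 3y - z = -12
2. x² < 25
Yes

Take x = 0, y = -4, z = 0. Substituting into each constraint:
  (1) 3(0) + 3(-4) + 0 = -12 ✓
  (2) x² = (0)² = 0, and 0 < 25 ✓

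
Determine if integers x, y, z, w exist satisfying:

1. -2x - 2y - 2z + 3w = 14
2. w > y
Yes

Take x = -6, y = -1, z = 0, w = 0. Substituting into each constraint:
  (1) -2(-6) - 2(-1) - 2(0) + 3(0) = 14 ✓
  (2) 0 > -1 ✓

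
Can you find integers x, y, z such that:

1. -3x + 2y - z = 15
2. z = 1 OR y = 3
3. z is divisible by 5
Yes

Take x = -3, y = 3, z = 0. Substituting into each constraint:
  (1) -3(-3) + 2(3) + 0 = 15 ✓
  (2) y = 3, target 3 ✓ (second branch holds)
  (3) 0 = 5 × 0, remainder 0 ✓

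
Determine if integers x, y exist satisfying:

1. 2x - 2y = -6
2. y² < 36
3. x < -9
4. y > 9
No

A contradictory subset is {2x - 2y = -6, x < -9, y > 9}. No integer assignment can satisfy these jointly:

  - 2x - 2y = -6: is a linear equation tying the variables together
  - x < -9: bounds one variable relative to a constant
  - y > 9: bounds one variable relative to a constant

Range argument: with x ∈ [−∞, -10], y ∈ [10, ∞], the left side of the equation is at most -40, but the right side is -6 > -40. No integer solution exists.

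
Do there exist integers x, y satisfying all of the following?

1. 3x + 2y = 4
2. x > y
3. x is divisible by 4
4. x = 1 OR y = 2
No

A contradictory subset is {3x + 2y = 4, x > y, x = 1 OR y = 2}. No integer assignment can satisfy these jointly:

  - 3x + 2y = 4: is a linear equation tying the variables together
  - x > y: bounds one variable relative to another variable
  - x = 1 OR y = 2: forces a choice: either x = 1 or y = 2

Split on the disjunction (x = 1 OR y = 2):
  • If x = 1: with x = 1, every remaining term of the linear equation is divisible by 2, so the left side is ≡ 0 (mod 2); but the right side 1 ≡ 1 (mod 2). No integers can satisfy it.
  • If y = 2: the equation forces x = 0, giving (y, x) = (2, 0), which violates x > y.
Both branches are infeasible, so the system has no integer solution.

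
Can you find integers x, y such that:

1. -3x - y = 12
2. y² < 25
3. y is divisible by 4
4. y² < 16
Yes

Take x = -4, y = 0. Substituting into each constraint:
  (1) -3(-4) + 0 = 12 ✓
  (2) y² = (0)² = 0, and 0 < 25 ✓
  (3) 0 = 4 × 0, remainder 0 ✓
  (4) y² = (0)² = 0, and 0 < 16 ✓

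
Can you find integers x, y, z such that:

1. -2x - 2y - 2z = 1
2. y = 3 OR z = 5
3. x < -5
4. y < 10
No

Even the single constraint (-2x - 2y - 2z = 1) is infeasible over the integers.

  - -2x - 2y - 2z = 1: every term on the left is divisible by 2, so the LHS ≡ 0 (mod 2), but the RHS 1 is not — no integer solution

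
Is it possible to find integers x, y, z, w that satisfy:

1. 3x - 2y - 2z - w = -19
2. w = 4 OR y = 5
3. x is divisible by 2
Yes

Take x = 0, y = 5, z = 0, w = 9. Substituting into each constraint:
  (1) 3(0) - 2(5) - 2(0) + (-9) = -19 ✓
  (2) y = 5, target 5 ✓ (second branch holds)
  (3) 0 = 2 × 0, remainder 0 ✓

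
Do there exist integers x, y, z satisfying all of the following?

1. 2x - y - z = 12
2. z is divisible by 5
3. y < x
Yes

Take x = 1, y = 0, z = -10. Substituting into each constraint:
  (1) 2(1) + 0 + 10 = 12 ✓
  (2) -10 = 5 × -2, remainder 0 ✓
  (3) 0 < 1 ✓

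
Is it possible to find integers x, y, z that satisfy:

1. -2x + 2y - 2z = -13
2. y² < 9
No

Even the single constraint (-2x + 2y - 2z = -13) is infeasible over the integers.

  - -2x + 2y - 2z = -13: every term on the left is divisible by 2, so the LHS ≡ 0 (mod 2), but the RHS -13 is not — no integer solution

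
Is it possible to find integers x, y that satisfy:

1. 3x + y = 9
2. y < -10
Yes

Take x = 7, y = -12. Substituting into each constraint:
  (1) 3(7) + (-12) = 9 ✓
  (2) -12 < -10 ✓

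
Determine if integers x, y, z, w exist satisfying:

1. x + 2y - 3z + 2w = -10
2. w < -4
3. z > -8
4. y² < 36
Yes

Take x = 0, y = 0, z = 0, w = -5. Substituting into each constraint:
  (1) 0 + 2(0) - 3(0) + 2(-5) = -10 ✓
  (2) -5 < -4 ✓
  (3) 0 > -8 ✓
  (4) y² = (0)² = 0, and 0 < 36 ✓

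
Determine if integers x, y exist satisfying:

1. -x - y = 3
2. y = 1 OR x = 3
Yes

Take x = -4, y = 1. Substituting into each constraint:
  (1) 4 + (-1) = 3 ✓
  (2) y = 1, target 1 ✓ (first branch holds)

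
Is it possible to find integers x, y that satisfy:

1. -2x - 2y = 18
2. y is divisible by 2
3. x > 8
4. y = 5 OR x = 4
No

A contradictory subset is {-2x - 2y = 18, x > 8, y = 5 OR x = 4}. No integer assignment can satisfy these jointly:

  - -2x - 2y = 18: is a linear equation tying the variables together
  - x > 8: bounds one variable relative to a constant
  - y = 5 OR x = 4: forces a choice: either y = 5 or x = 4

Split on the disjunction (y = 5 OR x = 4):
  • If y = 5: the equation forces x = -14, which contradicts the bound x ≥ 9.
  • If x = 4: this contradicts the bound x ≥ 9.
Both branches are infeasible, so the system has no integer solution.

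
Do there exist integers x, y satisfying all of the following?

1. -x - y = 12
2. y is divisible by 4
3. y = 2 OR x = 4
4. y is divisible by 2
Yes

Take x = 4, y = -16. Substituting into each constraint:
  (1) (-4) + 16 = 12 ✓
  (2) -16 = 4 × -4, remainder 0 ✓
  (3) x = 4, target 4 ✓ (second branch holds)
  (4) -16 = 2 × -8, remainder 0 ✓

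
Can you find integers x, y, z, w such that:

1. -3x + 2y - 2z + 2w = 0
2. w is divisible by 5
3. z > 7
Yes

Take x = -4, y = 2, z = 8, w = 0. Substituting into each constraint:
  (1) -3(-4) + 2(2) - 2(8) + 2(0) = 0 ✓
  (2) 0 = 5 × 0, remainder 0 ✓
  (3) 8 > 7 ✓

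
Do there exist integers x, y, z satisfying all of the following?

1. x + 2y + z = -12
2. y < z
Yes

Take x = -10, y = -1, z = 0. Substituting into each constraint:
  (1) (-10) + 2(-1) + 0 = -12 ✓
  (2) -1 < 0 ✓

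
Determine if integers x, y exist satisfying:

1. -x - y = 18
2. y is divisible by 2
Yes

Take x = -18, y = 0. Substituting into each constraint:
  (1) 18 + 0 = 18 ✓
  (2) 0 = 2 × 0, remainder 0 ✓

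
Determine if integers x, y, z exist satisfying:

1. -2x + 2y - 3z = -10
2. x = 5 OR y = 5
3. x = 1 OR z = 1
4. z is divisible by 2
Yes

Take x = 1, y = 5, z = 6. Substituting into each constraint:
  (1) -2(1) + 2(5) - 3(6) = -10 ✓
  (2) y = 5, target 5 ✓ (second branch holds)
  (3) x = 1, target 1 ✓ (first branch holds)
  (4) 6 = 2 × 3, remainder 0 ✓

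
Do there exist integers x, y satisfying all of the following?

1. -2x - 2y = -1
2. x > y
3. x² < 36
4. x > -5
No

Even the single constraint (-2x - 2y = -1) is infeasible over the integers.

  - -2x - 2y = -1: every term on the left is divisible by 2, so the LHS ≡ 0 (mod 2), but the RHS -1 is not — no integer solution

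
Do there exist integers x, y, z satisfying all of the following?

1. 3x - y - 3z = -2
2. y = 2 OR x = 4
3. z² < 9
Yes

Take x = 0, y = 2, z = 0. Substituting into each constraint:
  (1) 3(0) + (-2) - 3(0) = -2 ✓
  (2) y = 2, target 2 ✓ (first branch holds)
  (3) z² = (0)² = 0, and 0 < 9 ✓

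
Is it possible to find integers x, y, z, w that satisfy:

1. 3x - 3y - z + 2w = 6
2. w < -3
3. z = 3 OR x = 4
Yes

Take x = 7, y = 0, z = 3, w = -6. Substituting into each constraint:
  (1) 3(7) - 3(0) + (-3) + 2(-6) = 6 ✓
  (2) -6 < -3 ✓
  (3) z = 3, target 3 ✓ (first branch holds)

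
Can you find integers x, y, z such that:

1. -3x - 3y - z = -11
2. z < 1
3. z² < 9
Yes

Take x = 4, y = 0, z = -1. Substituting into each constraint:
  (1) -3(4) - 3(0) + 1 = -11 ✓
  (2) -1 < 1 ✓
  (3) z² = (-1)² = 1, and 1 < 9 ✓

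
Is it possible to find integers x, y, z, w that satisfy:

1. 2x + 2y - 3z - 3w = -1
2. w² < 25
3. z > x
Yes

Take x = 1, y = 0, z = 2, w = -1. Substituting into each constraint:
  (1) 2(1) + 2(0) - 3(2) - 3(-1) = -1 ✓
  (2) w² = (-1)² = 1, and 1 < 25 ✓
  (3) 2 > 1 ✓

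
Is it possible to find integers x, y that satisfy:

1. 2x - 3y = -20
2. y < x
Yes

Take x = 23, y = 22. Substituting into each constraint:
  (1) 2(23) - 3(22) = -20 ✓
  (2) 22 < 23 ✓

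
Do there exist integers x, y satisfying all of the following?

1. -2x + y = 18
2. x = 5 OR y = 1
Yes

Take x = 5, y = 28. Substituting into each constraint:
  (1) -2(5) + 28 = 18 ✓
  (2) x = 5, target 5 ✓ (first branch holds)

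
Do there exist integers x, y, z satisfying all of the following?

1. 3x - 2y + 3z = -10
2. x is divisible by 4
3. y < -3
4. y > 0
No

A contradictory subset is {y < -3, y > 0}. No integer assignment can satisfy these jointly:

  - y < -3: bounds one variable relative to a constant
  - y > 0: bounds one variable relative to a constant

Direct contradiction: the bounds on y require y ≥ 1 and y ≤ -4 simultaneously, which is empty.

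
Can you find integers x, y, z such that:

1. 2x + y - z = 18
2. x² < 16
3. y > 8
Yes

Take x = 0, y = 9, z = -9. Substituting into each constraint:
  (1) 2(0) + 9 + 9 = 18 ✓
  (2) x² = (0)² = 0, and 0 < 16 ✓
  (3) 9 > 8 ✓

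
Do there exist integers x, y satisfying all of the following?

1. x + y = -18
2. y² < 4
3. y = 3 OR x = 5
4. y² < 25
No

A contradictory subset is {x + y = -18, y² < 4, y = 3 OR x = 5}. No integer assignment can satisfy these jointly:

  - x + y = -18: is a linear equation tying the variables together
  - y² < 4: restricts y to |y| ≤ 1
  - y = 3 OR x = 5: forces a choice: either y = 3 or x = 5

Split on the disjunction (y = 3 OR x = 5):
  • If y = 3: this contradicts y² < 4, which requires |y| ≤ 1.
  • If x = 5: the equation forces y = -23, but y² < 4 requires |y| ≤ 1.
Both branches are infeasible, so the system has no integer solution.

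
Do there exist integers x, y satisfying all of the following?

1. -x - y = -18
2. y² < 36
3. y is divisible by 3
Yes

Take x = 18, y = 0. Substituting into each constraint:
  (1) (-18) + 0 = -18 ✓
  (2) y² = (0)² = 0, and 0 < 36 ✓
  (3) 0 = 3 × 0, remainder 0 ✓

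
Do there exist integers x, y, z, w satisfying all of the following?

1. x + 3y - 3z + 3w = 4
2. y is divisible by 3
Yes

Take x = 1, y = 0, z = 0, w = 1. Substituting into each constraint:
  (1) 1 + 3(0) - 3(0) + 3(1) = 4 ✓
  (2) 0 = 3 × 0, remainder 0 ✓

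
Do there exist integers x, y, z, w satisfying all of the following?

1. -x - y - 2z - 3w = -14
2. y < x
Yes

Take x = 1, y = 0, z = 5, w = 1. Substituting into each constraint:
  (1) (-1) + 0 - 2(5) - 3(1) = -14 ✓
  (2) 0 < 1 ✓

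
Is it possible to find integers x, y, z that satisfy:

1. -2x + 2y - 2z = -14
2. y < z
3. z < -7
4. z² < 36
No

A contradictory subset is {z < -7, z² < 36}. No integer assignment can satisfy these jointly:

  - z < -7: bounds one variable relative to a constant
  - z² < 36: restricts z to |z| ≤ 5

Direct contradiction: the bounds on z require z ≥ -5 and z ≤ -8 simultaneously, which is empty.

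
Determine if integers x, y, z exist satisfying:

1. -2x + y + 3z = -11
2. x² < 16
Yes

Take x = 0, y = -11, z = 0. Substituting into each constraint:
  (1) -2(0) + (-11) + 3(0) = -11 ✓
  (2) x² = (0)² = 0, and 0 < 16 ✓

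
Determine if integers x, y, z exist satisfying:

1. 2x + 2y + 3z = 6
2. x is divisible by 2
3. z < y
Yes

Take x = 2, y = 1, z = 0. Substituting into each constraint:
  (1) 2(2) + 2(1) + 3(0) = 6 ✓
  (2) 2 = 2 × 1, remainder 0 ✓
  (3) 0 < 1 ✓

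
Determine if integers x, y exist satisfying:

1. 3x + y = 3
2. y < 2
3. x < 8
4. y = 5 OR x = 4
Yes

Take x = 4, y = -9. Substituting into each constraint:
  (1) 3(4) + (-9) = 3 ✓
  (2) -9 < 2 ✓
  (3) 4 < 8 ✓
  (4) x = 4, target 4 ✓ (second branch holds)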